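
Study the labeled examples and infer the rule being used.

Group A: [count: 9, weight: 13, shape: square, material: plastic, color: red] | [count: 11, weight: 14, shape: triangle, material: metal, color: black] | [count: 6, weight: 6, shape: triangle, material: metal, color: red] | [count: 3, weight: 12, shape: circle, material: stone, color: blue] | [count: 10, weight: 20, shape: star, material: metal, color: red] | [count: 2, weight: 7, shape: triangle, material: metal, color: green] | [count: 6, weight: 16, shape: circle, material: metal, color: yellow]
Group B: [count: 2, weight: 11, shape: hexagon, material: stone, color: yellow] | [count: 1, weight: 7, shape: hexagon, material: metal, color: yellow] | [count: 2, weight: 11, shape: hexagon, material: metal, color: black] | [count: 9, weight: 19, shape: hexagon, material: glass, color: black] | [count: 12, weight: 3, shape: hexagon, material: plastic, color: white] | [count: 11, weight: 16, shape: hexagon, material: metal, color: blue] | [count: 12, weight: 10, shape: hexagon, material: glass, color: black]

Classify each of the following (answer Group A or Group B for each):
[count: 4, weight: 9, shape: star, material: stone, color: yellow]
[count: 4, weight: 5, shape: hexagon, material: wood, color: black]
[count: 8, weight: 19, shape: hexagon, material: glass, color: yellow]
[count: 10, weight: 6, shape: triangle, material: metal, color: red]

The classifier is using: shape is not hexagon.
[count: 4, weight: 9, shape: star, material: stone, color: yellow] → shape is star → Group A.
[count: 4, weight: 5, shape: hexagon, material: wood, color: black] → shape is hexagon → Group B.
[count: 8, weight: 19, shape: hexagon, material: glass, color: yellow] → shape is hexagon → Group B.
[count: 10, weight: 6, shape: triangle, material: metal, color: red] → shape is triangle → Group A.

Group A, Group B, Group B, Group A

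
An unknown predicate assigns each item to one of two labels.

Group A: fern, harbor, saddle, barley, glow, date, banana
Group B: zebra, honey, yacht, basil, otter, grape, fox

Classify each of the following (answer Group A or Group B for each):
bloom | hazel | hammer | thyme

Group B, Group B, Group A, Group B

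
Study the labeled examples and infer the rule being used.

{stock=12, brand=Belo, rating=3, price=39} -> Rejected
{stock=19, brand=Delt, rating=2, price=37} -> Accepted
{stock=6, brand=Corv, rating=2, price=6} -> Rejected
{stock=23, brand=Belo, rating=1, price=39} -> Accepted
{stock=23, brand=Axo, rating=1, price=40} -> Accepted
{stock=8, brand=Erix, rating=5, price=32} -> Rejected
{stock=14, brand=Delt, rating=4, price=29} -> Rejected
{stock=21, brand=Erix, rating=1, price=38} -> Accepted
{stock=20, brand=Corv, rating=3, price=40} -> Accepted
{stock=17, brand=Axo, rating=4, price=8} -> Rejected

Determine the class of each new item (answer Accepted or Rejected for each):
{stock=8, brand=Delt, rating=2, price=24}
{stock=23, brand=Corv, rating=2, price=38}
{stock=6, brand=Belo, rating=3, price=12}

The distinguishing property — stock ≥ 19 — holds for all the 'Accepted' cases and none of the 'Rejected' cases.
{stock=8, brand=Delt, rating=2, price=24} → stock = 8 → Rejected. {stock=23, brand=Corv, rating=2, price=38} → stock = 23 → Accepted. {stock=6, brand=Belo, rating=3, price=12} → stock = 6 → Rejected.

Rejected, Accepted, Rejected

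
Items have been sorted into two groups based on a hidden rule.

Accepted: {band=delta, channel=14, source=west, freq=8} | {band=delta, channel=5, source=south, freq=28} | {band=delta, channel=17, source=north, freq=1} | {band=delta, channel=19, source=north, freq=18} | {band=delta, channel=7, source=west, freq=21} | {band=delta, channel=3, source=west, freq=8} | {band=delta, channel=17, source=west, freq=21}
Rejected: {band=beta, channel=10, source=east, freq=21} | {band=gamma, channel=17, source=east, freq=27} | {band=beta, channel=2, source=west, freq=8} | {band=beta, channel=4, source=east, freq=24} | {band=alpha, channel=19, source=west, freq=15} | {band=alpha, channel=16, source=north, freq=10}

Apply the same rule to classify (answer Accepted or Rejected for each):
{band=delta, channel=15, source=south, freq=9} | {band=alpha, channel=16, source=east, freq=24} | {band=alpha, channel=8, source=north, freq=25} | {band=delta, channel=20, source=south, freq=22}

Checking candidate rules against both groups, what survives is: band is delta.

Accepted, Rejected, Rejected, Accepted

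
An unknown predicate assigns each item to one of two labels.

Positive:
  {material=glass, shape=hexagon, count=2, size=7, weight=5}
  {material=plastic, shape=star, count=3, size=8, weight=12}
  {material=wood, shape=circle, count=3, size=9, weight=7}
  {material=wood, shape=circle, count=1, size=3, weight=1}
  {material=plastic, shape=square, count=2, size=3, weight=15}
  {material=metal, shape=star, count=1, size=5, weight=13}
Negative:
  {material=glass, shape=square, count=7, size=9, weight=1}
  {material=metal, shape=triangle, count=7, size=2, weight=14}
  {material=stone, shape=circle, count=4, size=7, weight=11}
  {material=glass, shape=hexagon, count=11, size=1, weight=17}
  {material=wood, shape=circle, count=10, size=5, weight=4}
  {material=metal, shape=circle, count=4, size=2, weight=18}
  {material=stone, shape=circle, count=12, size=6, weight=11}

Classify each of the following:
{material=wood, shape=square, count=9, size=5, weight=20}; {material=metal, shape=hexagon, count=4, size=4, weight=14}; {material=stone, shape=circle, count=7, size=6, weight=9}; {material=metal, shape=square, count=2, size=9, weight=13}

The pattern is that an item is 'Positive' exactly when: count ≤ 3.

Negative, Negative, Negative, Positive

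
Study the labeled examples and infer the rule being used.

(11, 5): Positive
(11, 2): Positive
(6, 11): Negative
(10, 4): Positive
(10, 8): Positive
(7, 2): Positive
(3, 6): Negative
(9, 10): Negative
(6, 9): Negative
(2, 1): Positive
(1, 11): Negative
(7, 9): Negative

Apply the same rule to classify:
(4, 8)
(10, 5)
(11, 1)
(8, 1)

The common property of the 'Positive' items is: first > second. No 'Negative' item has it.
(4, 8) — 4 < 8, hence Negative. (10, 5) — 10 > 5, hence Positive. (11, 1) — 11 > 1, hence Positive. (8, 1) — 8 > 1, hence Positive.

Negative, Positive, Positive, Positive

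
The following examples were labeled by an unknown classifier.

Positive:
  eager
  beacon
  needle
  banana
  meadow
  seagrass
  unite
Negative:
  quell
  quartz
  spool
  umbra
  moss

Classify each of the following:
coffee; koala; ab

Positive, Positive, Negative

The distinguishing property — has ≥ 3 vowels — holds for all the 'Positive' cases and none of the 'Negative' cases.
coffee → 3 vowels → Positive. koala → 3 vowels → Positive. ab → 1 vowel → Negative.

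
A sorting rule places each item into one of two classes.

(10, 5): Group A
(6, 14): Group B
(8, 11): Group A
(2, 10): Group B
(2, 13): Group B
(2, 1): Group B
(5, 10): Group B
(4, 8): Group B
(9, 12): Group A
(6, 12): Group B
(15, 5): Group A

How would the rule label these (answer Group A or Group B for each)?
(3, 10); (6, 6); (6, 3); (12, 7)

Every 'Group A' example satisfies: first ≥ 8. None of the 'Group B' examples do.
(3, 10) — first 3, hence Group B. (6, 6) — first 6, hence Group B. (6, 3) — first 6, hence Group B. (12, 7) — first 12, hence Group A.

Group B, Group B, Group B, Group A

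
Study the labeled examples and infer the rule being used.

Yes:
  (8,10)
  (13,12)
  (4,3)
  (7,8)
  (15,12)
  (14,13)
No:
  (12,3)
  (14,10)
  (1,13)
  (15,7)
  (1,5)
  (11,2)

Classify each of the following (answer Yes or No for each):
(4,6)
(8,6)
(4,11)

Yes, Yes, No

'Yes' ⟺ |first − second| ≤ 3.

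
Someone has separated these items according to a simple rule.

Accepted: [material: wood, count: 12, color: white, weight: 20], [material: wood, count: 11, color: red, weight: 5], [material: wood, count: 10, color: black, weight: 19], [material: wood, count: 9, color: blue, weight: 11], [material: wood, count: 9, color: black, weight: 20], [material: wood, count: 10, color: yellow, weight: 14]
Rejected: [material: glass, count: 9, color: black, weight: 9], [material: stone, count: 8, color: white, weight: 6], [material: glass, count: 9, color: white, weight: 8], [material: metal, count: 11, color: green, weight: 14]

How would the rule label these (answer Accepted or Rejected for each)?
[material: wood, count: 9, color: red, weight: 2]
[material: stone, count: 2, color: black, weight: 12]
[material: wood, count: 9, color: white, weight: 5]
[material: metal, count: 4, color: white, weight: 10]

The rule appears to be: material is wood.
[material: wood, count: 9, color: red, weight: 2] — material is wood, hence Accepted. [material: stone, count: 2, color: black, weight: 12] — material is stone, hence Rejected. [material: wood, count: 9, color: white, weight: 5] — material is wood, hence Accepted. [material: metal, count: 4, color: white, weight: 10] — material is metal, hence Rejected.

Accepted, Rejected, Accepted, Rejected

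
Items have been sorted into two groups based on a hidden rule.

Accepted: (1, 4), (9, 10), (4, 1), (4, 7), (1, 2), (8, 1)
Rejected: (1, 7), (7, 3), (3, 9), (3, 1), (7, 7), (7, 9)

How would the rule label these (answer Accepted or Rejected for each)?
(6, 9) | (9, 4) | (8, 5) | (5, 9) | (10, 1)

Accepted, Accepted, Accepted, Rejected, Accepted

The pattern is that an item is 'Accepted' exactly when: sum is odd.
(6, 9) → 6+9 = 15 → Accepted.
(9, 4) → 9+4 = 13 → Accepted.
(8, 5) → 8+5 = 13 → Accepted.
(5, 9) → 5+9 = 14 → Rejected.
(10, 1) → 10+1 = 11 → Accepted.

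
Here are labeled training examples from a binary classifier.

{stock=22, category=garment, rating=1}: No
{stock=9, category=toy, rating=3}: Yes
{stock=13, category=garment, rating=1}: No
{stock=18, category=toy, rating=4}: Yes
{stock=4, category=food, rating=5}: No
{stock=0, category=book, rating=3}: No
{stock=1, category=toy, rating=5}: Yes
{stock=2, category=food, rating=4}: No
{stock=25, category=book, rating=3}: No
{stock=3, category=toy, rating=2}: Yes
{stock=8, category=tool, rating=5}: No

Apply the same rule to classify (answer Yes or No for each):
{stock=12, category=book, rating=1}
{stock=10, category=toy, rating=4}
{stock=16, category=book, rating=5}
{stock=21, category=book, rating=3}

'Yes' ⟺ category is toy.
{stock=12, category=book, rating=1} → category is book → No.
{stock=10, category=toy, rating=4} → category is toy → Yes.
{stock=16, category=book, rating=5} → category is book → No.
{stock=21, category=book, rating=3} → category is book → No.

No, Yes, No, No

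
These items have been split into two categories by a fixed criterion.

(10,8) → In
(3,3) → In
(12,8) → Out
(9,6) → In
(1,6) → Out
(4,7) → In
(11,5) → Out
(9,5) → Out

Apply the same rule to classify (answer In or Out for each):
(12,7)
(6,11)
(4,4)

'In' ⟺ |first − second| ≤ 3.
Out: (12,7), since |12−7| = 5. Out: (6,11), since |6−11| = 5. In: (4,4), since |4−4| = 0.

Out, Out, In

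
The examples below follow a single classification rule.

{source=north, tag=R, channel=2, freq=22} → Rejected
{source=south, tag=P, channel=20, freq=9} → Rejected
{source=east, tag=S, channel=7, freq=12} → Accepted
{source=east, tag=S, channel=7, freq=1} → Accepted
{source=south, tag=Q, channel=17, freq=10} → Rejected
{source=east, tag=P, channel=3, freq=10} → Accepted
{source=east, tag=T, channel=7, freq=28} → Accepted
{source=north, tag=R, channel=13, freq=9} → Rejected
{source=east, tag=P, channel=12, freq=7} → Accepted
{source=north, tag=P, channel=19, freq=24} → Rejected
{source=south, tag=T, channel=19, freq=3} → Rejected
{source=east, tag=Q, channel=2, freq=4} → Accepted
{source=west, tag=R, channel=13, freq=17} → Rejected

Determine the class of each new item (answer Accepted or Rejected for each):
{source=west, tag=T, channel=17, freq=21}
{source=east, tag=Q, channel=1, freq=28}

Rejected, Accepted

Every 'Accepted' example satisfies: source is east. None of the 'Rejected' examples do.
Rejected: {source=west, tag=T, channel=17, freq=21}, since source is west.
Accepted: {source=east, tag=Q, channel=1, freq=28}, since source is east.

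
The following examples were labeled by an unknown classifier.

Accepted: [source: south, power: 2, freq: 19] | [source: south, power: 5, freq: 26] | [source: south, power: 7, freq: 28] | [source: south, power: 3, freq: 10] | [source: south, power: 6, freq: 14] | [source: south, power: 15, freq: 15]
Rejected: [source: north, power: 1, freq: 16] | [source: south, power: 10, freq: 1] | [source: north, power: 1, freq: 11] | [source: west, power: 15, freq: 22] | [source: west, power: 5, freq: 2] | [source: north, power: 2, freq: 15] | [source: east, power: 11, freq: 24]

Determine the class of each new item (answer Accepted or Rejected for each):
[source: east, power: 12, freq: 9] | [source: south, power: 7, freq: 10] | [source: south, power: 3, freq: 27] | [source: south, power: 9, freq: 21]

Rejected, Accepted, Accepted, Accepted

A rule that fits every label: source is south AND freq ≥ 2 — true of each 'Accepted' example, false of each 'Rejected' one.
[source: east, power: 12, freq: 9] → source is east, freq = 9 → Rejected. [source: south, power: 7, freq: 10] → source is south, freq = 10 → Accepted. [source: south, power: 3, freq: 27] → source is south, freq = 27 → Accepted. [source: south, power: 9, freq: 21] → source is south, freq = 21 → Accepted.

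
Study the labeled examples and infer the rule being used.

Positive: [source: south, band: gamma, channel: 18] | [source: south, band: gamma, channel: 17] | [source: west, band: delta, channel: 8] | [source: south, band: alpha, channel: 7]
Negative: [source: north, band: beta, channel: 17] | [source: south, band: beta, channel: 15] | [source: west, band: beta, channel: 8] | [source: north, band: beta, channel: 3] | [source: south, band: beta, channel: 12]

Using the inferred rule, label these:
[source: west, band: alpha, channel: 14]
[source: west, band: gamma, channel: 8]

Positive, Positive

All 'Positive' examples share one property — band is not beta — and every 'Negative' example lacks it.
[source: west, band: alpha, channel: 14]: band is alpha — meets the rule, so Positive. [source: west, band: gamma, channel: 8]: band is gamma — meets the rule, so Positive.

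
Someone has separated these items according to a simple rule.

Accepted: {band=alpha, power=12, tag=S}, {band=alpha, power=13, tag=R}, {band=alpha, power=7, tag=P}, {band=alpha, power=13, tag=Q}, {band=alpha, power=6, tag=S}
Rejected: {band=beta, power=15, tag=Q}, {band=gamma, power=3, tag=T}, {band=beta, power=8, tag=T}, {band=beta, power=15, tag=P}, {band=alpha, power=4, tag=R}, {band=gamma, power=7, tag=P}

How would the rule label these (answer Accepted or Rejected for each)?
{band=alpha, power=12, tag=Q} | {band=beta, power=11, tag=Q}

Accepted, Rejected

The common property of the 'Accepted' items is: band is alpha AND power ≥ 6. No 'Rejected' item has it.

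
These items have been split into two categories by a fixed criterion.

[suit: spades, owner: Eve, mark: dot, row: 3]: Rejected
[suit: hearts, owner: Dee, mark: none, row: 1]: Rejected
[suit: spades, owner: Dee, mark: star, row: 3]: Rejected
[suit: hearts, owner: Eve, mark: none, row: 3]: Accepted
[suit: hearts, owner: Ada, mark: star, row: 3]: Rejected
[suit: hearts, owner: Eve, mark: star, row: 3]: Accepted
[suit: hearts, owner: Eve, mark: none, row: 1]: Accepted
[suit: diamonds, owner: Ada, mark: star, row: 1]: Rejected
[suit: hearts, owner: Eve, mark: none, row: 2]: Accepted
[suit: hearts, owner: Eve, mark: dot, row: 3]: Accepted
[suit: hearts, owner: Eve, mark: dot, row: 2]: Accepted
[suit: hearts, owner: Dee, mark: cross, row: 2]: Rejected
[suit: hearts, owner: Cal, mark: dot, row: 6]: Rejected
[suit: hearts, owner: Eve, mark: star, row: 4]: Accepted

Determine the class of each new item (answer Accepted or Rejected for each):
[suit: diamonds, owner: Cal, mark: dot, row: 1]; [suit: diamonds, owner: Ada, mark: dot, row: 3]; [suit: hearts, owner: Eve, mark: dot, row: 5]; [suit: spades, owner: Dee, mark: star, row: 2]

The simplest hypothesis consistent with all the labels is: owner is Eve AND suit is hearts.
[suit: diamonds, owner: Cal, mark: dot, row: 1]: owner is Cal, suit is diamonds — does not fit, so Rejected. [suit: diamonds, owner: Ada, mark: dot, row: 3]: owner is Ada, suit is diamonds — does not fit, so Rejected. [suit: hearts, owner: Eve, mark: dot, row: 5]: owner is Eve, suit is hearts — passes, so Accepted. [suit: spades, owner: Dee, mark: star, row: 2]: owner is Dee, suit is spades — does not fit, so Rejected.

Rejected, Rejected, Accepted, Rejected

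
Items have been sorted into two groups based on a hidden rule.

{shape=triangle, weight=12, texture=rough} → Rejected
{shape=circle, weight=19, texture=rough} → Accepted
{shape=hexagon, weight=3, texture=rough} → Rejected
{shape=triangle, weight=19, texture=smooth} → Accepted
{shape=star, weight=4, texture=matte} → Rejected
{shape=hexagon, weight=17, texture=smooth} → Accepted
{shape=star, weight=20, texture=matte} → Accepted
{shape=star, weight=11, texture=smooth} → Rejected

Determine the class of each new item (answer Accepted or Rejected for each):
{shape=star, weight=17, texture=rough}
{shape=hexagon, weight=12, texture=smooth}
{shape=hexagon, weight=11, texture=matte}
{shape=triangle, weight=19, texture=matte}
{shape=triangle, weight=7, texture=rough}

Rule: weight ≥ 17. This holds for each 'Accepted' example and fails for each 'Rejected' one.
{shape=star, weight=17, texture=rough} → weight = 17 → Accepted.
{shape=hexagon, weight=12, texture=smooth} → weight = 12 → Rejected.
{shape=hexagon, weight=11, texture=matte} → weight = 11 → Rejected.
{shape=triangle, weight=19, texture=matte} → weight = 19 → Accepted.
{shape=triangle, weight=7, texture=rough} → weight = 7 → Rejected.

Accepted, Rejected, Rejected, Accepted, Rejected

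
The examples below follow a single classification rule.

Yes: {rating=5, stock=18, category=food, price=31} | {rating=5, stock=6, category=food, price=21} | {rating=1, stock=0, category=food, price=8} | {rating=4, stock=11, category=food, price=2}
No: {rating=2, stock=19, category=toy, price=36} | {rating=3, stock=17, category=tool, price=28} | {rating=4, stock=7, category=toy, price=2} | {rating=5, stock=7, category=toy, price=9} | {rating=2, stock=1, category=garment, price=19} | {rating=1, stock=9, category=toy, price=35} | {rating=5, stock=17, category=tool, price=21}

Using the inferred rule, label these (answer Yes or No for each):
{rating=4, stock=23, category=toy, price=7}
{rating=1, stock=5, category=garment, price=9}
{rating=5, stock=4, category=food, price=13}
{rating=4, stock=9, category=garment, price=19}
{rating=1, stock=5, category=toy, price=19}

Checking candidate rules against both groups, what survives is: category is food.
{rating=4, stock=23, category=toy, price=7}: category is toy, does not pass → No. {rating=1, stock=5, category=garment, price=9}: category is garment, does not pass → No. {rating=5, stock=4, category=food, price=13}: category is food, qualifies → Yes. {rating=4, stock=9, category=garment, price=19}: category is garment, does not pass → No. {rating=1, stock=5, category=toy, price=19}: category is toy, does not pass → No.

No, No, Yes, No, No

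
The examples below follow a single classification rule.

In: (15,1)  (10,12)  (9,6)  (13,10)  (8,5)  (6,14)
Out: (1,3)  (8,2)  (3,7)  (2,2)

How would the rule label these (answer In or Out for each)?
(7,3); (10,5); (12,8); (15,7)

All 'In' examples share one property — sum ≥ 13 — and every 'Out' example lacks it.

Out, In, In, In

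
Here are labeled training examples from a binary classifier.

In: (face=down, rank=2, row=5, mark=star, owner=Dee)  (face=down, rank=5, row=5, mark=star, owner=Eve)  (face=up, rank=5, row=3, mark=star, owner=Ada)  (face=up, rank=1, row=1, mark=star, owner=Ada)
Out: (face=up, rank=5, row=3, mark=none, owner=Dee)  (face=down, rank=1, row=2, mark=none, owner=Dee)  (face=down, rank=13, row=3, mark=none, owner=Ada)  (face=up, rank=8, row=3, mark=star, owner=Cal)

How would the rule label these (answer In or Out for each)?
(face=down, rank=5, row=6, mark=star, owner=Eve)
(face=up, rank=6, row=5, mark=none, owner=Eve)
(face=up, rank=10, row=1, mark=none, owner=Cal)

The pattern is that an item is 'In' exactly when: mark is star AND rank ≤ 5.

In, Out, Out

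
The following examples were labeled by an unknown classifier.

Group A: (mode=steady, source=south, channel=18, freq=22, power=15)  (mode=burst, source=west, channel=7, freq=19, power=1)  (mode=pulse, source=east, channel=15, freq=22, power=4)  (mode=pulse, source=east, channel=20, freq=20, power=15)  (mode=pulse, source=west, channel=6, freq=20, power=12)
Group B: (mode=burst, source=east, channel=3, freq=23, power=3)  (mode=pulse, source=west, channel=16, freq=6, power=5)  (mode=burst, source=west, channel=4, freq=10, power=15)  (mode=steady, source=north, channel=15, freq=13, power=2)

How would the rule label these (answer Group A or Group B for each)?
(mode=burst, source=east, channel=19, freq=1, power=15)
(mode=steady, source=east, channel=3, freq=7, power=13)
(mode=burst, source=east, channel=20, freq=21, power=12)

One predicate separates the groups cleanly: freq ≥ 19 AND freq ≤ 22.

Group B, Group B, Group A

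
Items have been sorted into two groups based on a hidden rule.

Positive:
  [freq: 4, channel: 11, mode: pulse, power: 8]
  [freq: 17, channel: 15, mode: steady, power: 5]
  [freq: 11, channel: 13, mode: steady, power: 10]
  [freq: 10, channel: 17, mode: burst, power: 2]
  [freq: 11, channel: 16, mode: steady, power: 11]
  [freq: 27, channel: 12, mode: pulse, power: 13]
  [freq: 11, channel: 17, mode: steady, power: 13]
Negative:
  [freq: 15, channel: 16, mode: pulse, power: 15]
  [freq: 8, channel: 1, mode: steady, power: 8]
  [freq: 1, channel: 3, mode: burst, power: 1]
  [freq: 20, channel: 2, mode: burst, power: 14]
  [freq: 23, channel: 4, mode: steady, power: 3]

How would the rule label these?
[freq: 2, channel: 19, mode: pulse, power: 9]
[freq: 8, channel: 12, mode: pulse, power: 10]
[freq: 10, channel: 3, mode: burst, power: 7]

Positive, Positive, Negative

Every 'Positive' example satisfies: channel ≥ 11 AND power ≤ 13. None of the 'Negative' examples do.
[freq: 2, channel: 19, mode: pulse, power: 9] — channel = 19, power = 9, hence Positive. [freq: 8, channel: 12, mode: pulse, power: 10] — channel = 12, power = 10, hence Positive. [freq: 10, channel: 3, mode: burst, power: 7] — channel = 3, power = 7, hence Negative.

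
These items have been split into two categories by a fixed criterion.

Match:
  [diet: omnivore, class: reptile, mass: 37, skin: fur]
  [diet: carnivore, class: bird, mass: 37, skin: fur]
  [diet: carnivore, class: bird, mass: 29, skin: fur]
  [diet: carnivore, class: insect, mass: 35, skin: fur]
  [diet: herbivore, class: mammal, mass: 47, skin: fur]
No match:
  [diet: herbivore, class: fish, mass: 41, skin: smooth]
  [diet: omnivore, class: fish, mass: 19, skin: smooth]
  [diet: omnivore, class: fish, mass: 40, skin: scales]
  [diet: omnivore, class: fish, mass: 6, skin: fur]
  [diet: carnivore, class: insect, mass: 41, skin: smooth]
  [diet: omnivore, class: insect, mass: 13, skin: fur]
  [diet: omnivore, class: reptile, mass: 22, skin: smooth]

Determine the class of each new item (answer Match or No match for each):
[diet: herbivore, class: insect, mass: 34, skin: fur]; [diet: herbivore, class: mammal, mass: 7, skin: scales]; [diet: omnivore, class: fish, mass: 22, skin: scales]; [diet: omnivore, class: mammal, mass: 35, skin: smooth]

'Match' ⟺ skin is fur AND mass ≥ 19.

Match, No match, No match, No match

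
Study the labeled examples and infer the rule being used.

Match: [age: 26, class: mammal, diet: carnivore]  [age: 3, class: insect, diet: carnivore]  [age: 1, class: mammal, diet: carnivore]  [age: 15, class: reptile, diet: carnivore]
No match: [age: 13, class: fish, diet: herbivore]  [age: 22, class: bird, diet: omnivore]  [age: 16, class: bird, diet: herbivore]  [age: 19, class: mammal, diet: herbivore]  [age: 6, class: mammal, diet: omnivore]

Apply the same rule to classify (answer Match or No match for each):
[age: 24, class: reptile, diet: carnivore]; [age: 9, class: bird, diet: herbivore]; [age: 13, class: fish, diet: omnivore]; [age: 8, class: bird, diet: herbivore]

Match, No match, No match, No match

Rule: diet is carnivore. This holds for each 'Match' example and fails for each 'No match' one.
[age: 24, class: reptile, diet: carnivore]: diet is carnivore — qualifies, so Match.
[age: 9, class: bird, diet: herbivore]: diet is herbivore — fails the rule, so No match.
[age: 13, class: fish, diet: omnivore]: diet is omnivore — fails the rule, so No match.
[age: 8, class: bird, diet: herbivore]: diet is herbivore — fails the rule, so No match.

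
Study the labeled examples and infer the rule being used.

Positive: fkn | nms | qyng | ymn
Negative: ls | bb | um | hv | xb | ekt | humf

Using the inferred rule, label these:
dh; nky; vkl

Rule: contains 'n'. This holds for each 'Positive' example and fails for each 'Negative' one.
dh: no 'n' — does not pass, so Negative. nky: has 'n' — fits, so Positive. vkl: no 'n' — does not pass, so Negative.

Negative, Positive, Negative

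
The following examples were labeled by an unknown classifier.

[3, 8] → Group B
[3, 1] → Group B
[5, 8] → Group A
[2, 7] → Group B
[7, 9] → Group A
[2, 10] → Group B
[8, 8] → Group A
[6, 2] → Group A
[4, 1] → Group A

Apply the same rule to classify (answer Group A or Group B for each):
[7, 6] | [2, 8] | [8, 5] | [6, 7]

'Group A' ⟺ first ≥ 4.

Group A, Group B, Group A, Group A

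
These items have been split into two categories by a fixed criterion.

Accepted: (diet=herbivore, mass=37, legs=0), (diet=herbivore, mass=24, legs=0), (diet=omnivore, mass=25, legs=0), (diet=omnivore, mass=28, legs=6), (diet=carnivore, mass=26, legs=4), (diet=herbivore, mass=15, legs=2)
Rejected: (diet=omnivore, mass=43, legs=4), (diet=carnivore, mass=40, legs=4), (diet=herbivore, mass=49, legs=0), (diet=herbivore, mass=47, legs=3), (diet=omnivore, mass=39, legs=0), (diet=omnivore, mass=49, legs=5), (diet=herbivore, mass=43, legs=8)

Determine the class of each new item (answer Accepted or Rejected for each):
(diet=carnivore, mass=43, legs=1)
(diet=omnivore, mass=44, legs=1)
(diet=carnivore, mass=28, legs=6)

Rejected, Rejected, Accepted

The distinguishing property — mass ≤ 37 — holds for all the 'Accepted' cases and none of the 'Rejected' cases.
Rejected: (diet=carnivore, mass=43, legs=1), since mass = 43. Rejected: (diet=omnivore, mass=44, legs=1), since mass = 44. Accepted: (diet=carnivore, mass=28, legs=6), since mass = 28.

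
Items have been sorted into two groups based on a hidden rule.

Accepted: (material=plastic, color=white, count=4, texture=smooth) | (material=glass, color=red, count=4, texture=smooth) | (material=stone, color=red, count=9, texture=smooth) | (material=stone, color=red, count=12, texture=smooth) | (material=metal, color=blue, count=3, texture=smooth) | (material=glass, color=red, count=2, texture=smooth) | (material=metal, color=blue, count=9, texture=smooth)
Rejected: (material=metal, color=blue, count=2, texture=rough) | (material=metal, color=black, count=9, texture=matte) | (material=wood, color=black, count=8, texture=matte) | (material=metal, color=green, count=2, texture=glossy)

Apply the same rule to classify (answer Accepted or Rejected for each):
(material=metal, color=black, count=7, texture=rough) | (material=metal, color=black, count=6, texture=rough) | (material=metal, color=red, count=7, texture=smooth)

Rejected, Rejected, Accepted

The classifier is using: texture is smooth.
(material=metal, color=black, count=7, texture=rough): Rejected (texture is rough). (material=metal, color=black, count=6, texture=rough): Rejected (texture is rough). (material=metal, color=red, count=7, texture=smooth): Accepted (texture is smooth).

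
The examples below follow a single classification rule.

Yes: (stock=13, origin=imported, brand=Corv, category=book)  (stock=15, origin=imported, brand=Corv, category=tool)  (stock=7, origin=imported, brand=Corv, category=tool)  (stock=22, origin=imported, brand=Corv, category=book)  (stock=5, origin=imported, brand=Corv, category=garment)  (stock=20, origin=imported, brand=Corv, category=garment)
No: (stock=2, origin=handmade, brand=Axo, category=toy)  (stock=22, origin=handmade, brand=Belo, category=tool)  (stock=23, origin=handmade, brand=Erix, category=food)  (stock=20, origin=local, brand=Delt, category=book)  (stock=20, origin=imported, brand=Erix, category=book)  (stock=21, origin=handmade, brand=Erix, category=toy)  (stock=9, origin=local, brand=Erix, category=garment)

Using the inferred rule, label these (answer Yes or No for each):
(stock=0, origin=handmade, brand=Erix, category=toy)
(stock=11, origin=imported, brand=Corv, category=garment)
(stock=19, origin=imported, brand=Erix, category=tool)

The simplest hypothesis consistent with all the labels is: brand is Corv.
(stock=0, origin=handmade, brand=Erix, category=toy): No (brand is Erix). (stock=11, origin=imported, brand=Corv, category=garment): Yes (brand is Corv). (stock=19, origin=imported, brand=Erix, category=tool): No (brand is Erix).

No, Yes, No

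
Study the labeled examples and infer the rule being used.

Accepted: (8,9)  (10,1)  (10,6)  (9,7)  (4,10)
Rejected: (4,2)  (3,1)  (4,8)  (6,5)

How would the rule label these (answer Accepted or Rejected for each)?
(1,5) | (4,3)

Rejected, Rejected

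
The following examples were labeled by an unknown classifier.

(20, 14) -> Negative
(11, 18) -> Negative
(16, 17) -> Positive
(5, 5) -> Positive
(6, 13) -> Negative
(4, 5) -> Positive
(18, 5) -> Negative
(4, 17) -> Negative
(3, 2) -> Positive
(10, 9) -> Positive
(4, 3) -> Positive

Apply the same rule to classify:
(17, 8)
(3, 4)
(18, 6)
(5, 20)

Negative, Positive, Negative, Negative

One predicate separates the groups cleanly: |first − second| ≤ 1.
(17, 8) — |17−8| = 9, hence Negative. (3, 4) — |3−4| = 1, hence Positive. (18, 6) — |18−6| = 12, hence Negative. (5, 20) — |5−20| = 15, hence Negative.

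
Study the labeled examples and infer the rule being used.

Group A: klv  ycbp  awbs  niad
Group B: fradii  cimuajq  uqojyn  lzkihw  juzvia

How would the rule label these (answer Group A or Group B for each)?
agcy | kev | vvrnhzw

The distinguishing property — length ≤ 4 — holds for all the 'Group A' cases and none of the 'Group B' cases.
agcy: length 4, meets the rule → Group A.
kev: length 3, meets the rule → Group A.
vvrnhzw: length 7, fails this test → Group B.

Group A, Group A, Group B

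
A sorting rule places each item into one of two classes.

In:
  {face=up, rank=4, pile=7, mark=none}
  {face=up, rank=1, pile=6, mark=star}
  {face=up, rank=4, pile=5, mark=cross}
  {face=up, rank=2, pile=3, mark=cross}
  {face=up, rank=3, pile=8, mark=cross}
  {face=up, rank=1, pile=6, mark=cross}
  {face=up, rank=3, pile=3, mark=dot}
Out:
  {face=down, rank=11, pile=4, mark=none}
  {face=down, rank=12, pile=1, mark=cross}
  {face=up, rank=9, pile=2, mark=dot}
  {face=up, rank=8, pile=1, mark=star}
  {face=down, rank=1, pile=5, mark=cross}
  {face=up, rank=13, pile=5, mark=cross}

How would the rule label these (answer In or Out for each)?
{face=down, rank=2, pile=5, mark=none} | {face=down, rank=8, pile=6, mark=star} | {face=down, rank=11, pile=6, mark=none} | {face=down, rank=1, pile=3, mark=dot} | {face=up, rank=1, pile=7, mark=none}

Out, Out, Out, Out, In

Rule: face is up AND rank ≤ 4. This holds for each 'In' example and fails for each 'Out' one.
{face=down, rank=2, pile=5, mark=none} → face is down, rank = 2 → Out. {face=down, rank=8, pile=6, mark=star} → face is down, rank = 8 → Out. {face=down, rank=11, pile=6, mark=none} → face is down, rank = 11 → Out. {face=down, rank=1, pile=3, mark=dot} → face is down, rank = 1 → Out. {face=up, rank=1, pile=7, mark=none} → face is up, rank = 1 → In.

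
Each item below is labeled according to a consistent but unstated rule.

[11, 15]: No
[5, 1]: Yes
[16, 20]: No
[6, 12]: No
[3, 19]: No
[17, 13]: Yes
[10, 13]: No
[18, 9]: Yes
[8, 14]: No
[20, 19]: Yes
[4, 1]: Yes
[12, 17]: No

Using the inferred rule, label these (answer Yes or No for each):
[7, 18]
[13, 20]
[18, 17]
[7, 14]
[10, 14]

No, No, Yes, No, No

The simplest hypothesis consistent with all the labels is: first > second.
[7, 18]: No (7 < 18).
[13, 20]: No (13 < 20).
[18, 17]: Yes (18 > 17).
[7, 14]: No (7 < 14).
[10, 14]: No (10 < 14).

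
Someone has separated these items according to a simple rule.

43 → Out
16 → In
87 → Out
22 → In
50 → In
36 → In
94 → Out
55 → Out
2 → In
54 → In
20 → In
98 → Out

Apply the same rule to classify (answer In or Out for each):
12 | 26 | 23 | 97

One predicate separates the groups cleanly: even AND at most 54.
12: 12 is even, 12 ≤ 54 — passes, so In.
26: 26 is even, 26 ≤ 54 — passes, so In.
23: 23 is odd, 23 ≤ 54 — doesn't qualify, so Out.
97: 97 is odd, 97 > 54 — doesn't qualify, so Out.

In, In, Out, Out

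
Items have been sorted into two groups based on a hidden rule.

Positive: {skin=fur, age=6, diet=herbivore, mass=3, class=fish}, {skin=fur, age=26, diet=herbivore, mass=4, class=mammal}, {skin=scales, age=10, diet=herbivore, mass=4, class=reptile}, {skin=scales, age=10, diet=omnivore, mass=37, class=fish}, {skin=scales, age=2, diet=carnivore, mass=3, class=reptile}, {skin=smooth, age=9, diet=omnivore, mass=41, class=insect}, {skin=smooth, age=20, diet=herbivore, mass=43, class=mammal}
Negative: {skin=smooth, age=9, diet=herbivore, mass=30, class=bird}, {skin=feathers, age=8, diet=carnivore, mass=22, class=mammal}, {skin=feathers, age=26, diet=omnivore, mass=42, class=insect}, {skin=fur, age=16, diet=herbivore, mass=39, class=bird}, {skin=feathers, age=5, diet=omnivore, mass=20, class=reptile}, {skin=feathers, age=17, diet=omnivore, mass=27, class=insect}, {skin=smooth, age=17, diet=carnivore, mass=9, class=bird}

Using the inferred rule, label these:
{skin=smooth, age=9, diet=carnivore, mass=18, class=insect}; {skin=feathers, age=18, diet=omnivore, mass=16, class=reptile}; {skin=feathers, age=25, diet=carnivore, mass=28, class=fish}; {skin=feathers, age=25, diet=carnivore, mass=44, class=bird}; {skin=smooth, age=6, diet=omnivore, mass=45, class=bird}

A rule that fits every label: skin is not feathers AND class is not bird — true of each 'Positive' example, false of each 'Negative' one.
Positive: {skin=smooth, age=9, diet=carnivore, mass=18, class=insect}, since skin is smooth, class is insect. Negative: {skin=feathers, age=18, diet=omnivore, mass=16, class=reptile}, since skin is feathers, class is reptile. Negative: {skin=feathers, age=25, diet=carnivore, mass=28, class=fish}, since skin is feathers, class is fish. Negative: {skin=feathers, age=25, diet=carnivore, mass=44, class=bird}, since skin is feathers, class is bird. Negative: {skin=smooth, age=6, diet=omnivore, mass=45, class=bird}, since skin is smooth, class is bird.

Positive, Negative, Negative, Negative, Negative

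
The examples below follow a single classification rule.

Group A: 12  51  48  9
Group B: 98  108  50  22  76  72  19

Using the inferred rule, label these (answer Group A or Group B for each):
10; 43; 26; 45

All 'Group A' examples share one property — multiple of 3 AND at most 51 — and every 'Group B' example lacks it.
10 — 10 = 3·3 + 1, 10 ≤ 51, hence Group B. 43 — 43 = 3·14 + 1, 43 ≤ 51, hence Group B. 26 — 26 = 3·8 + 2, 26 ≤ 51, hence Group B. 45 — 45 = 3·15, 45 ≤ 51, hence Group A.

Group B, Group B, Group B, Group A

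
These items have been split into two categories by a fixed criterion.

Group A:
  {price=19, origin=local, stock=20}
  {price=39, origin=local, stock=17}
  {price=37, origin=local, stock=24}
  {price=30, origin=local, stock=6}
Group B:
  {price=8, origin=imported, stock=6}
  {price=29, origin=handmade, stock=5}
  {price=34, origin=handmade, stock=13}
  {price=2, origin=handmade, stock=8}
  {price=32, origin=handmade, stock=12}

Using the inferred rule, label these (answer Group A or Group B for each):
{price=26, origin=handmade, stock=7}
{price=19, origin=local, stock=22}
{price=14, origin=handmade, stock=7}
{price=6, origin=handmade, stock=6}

Group B, Group A, Group B, Group B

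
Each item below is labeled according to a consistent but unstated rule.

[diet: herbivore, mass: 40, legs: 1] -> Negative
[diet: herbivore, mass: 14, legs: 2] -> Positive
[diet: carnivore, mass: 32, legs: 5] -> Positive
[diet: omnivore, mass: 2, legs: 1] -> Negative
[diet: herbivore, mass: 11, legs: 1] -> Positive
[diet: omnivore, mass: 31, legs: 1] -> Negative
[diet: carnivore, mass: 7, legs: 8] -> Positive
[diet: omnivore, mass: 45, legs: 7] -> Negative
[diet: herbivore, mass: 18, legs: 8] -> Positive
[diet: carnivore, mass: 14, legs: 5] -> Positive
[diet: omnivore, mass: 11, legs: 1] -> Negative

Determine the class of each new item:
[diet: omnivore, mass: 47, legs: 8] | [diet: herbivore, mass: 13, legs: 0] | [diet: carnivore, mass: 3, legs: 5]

Negative, Positive, Positive

One predicate separates the groups cleanly: diet is not omnivore AND mass ≤ 32.
Negative: [diet: omnivore, mass: 47, legs: 8], since diet is omnivore, mass = 47. Positive: [diet: herbivore, mass: 13, legs: 0], since diet is herbivore, mass = 13. Positive: [diet: carnivore, mass: 3, legs: 5], since diet is carnivore, mass = 3.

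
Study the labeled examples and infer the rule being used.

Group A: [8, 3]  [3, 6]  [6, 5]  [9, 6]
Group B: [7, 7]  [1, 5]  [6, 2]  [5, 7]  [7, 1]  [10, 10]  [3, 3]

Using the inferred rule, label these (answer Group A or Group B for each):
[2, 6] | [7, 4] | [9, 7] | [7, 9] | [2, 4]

Looking at the examples, the only property every 'Group A' case has and every 'Group B' case lacks is: sum is odd.
Group B: [2, 6], since 2+6 = 8. Group A: [7, 4], since 7+4 = 11. Group B: [9, 7], since 9+7 = 16. Group B: [7, 9], since 7+9 = 16. Group B: [2, 4], since 2+4 = 6.

Group B, Group A, Group B, Group B, Group B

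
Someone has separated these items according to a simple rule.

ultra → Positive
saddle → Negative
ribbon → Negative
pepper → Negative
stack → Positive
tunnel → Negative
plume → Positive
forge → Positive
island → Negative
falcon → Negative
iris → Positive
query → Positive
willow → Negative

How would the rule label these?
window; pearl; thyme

Negative, Positive, Positive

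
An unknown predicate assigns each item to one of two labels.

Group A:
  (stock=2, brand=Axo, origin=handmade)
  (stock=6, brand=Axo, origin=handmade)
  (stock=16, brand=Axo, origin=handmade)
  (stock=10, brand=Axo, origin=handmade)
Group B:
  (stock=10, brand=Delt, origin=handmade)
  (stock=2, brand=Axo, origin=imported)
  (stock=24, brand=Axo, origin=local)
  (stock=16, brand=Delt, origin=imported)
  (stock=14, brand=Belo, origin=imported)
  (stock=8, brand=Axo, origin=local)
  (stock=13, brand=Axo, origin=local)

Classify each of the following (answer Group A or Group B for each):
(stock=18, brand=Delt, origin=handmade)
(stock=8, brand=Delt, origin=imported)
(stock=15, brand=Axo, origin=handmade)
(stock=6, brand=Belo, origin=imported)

All 'Group A' examples share one property — brand is Axo AND origin is handmade — and every 'Group B' example lacks it.
(stock=18, brand=Delt, origin=handmade): brand is Delt, origin is handmade — doesn't qualify, so Group B.
(stock=8, brand=Delt, origin=imported): brand is Delt, origin is imported — doesn't qualify, so Group B.
(stock=15, brand=Axo, origin=handmade): brand is Axo, origin is handmade — matches, so Group A.
(stock=6, brand=Belo, origin=imported): brand is Belo, origin is imported — doesn't qualify, so Group B.

Group B, Group B, Group A, Group B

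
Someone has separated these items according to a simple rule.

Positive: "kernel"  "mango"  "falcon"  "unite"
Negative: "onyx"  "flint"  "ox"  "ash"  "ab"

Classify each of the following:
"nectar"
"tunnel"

Positive, Positive

The common property of the 'Positive' items is: has ≥ 2 vowels. No 'Negative' item has it.
Positive: "nectar", since 2 vowels.
Positive: "tunnel", since 2 vowels.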